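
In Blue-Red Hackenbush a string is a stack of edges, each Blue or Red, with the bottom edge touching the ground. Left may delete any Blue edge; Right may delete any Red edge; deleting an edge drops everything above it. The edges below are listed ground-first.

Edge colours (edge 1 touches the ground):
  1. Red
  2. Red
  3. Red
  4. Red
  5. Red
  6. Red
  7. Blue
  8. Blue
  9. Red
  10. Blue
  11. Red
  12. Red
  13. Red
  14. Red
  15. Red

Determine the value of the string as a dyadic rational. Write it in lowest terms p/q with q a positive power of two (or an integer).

Build G(s[:k]) for k = 1..15, string s = Red Red Red Red Red Red Blue Blue Red Blue Red Red Red Red Red.
1 of 15 · R · max L −∞ · min R 0 — -1
2 of 15 · RR · max L −∞ · min R -1 — -2
3 of 15 · RRR · max L −∞ · min R -2 — -3
4 of 15 · RRRR · max L −∞ · min R -3 — -4
5 of 15 · RRRRR · max L −∞ · min R -4 — -5
6 of 15 · RRRRRR · max L −∞ · min R -5 — -6
7 of 15 · RRRRRRB · max L -6 · min R -5 — -11/2
8 of 15 · RRRRRRBB · max L -11/2 · min R -5 — -21/4
9 of 15 · RRRRRRBBR · max L -11/2 · min R -21/4 — -43/8
10 of 15 · RRRRRRBBRB · max L -43/8 · min R -21/4 — -85/16
11 of 15 · RRRRRRBBRBR · max L -43/8 · min R -85/16 — -171/32
12 of 15 · RRRRRRBBRBRR · max L -43/8 · min R -171/32 — -343/64
13 of 15 · RRRRRRBBRBRRR · max L -43/8 · min R -343/64 — -687/128
14 of 15 · RRRRRRBBRBRRRR · max L -43/8 · min R -687/128 — -1375/256
15 of 15 · RRRRRRBBRBRRRRR · max L -43/8 · min R -1375/256 — -2751/512

-2751/512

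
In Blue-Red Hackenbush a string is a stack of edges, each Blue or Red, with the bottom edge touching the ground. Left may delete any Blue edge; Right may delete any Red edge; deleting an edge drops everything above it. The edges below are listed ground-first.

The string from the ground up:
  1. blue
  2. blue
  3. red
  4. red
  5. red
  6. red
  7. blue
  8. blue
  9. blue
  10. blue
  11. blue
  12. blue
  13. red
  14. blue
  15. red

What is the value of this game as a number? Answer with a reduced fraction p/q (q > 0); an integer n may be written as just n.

9205/8192

value_1 [b]  L=[0]  R=[(no moves)]  → 1
value_2 [bb]  L=[0, 1]  R=[(no moves)]  → 2
value_3 [bbr]  L=[0, 1]  R=[2]  → 3/2
value_4 [bbrr]  L=[0, 1]  R=[3/2, 2]  → 5/4
value_5 [bbrrr]  L=[0, 1]  R=[5/4, 3/2, 2]  → 9/8
value_6 [bbrrrr]  L=[0, 1]  R=[9/8, 5/4, 3/2, 2]  → 17/16
value_7 [bbrrrrb]  L=[0, 1, 17/16]  R=[9/8, 5/4, 3/2, 2]  → 35/32
value_8 [bbrrrrbb]  L=[0, 1, 17/16, 35/32]  R=[9/8, 5/4, 3/2, 2]  → 71/64
value_9 [bbrrrrbbb]  L=[0, 1, 17/16, 35/32, 71/64]  R=[9/8, 5/4, 3/2, 2]  → 143/128
value_10 [bbrrrrbbbb]  L=[0, 1, 17/16, 35/32, 71/64, 143/128]  R=[9/8, 5/4, 3/2, 2]  → 287/256
value_11 [bbrrrrbbbbb]  L=[0, 1, 17/16, 35/32, 71/64, 143/128, 287/256]  R=[9/8, 5/4, 3/2, 2]  → 575/512
value_12 [bbrrrrbbbbbb]  L=[0, 1, 17/16, 35/32, 71/64, 143/128, 287/256, 575/512]  R=[9/8, 5/4, 3/2, 2]  → 1151/1024
value_13 [bbrrrrbbbbbbr]  L=[0, 1, 17/16, 35/32, 71/64, 143/128, 287/256, 575/512]  R=[1151/1024, 9/8, 5/4, 3/2, 2]  → 2301/2048
value_14 [bbrrrrbbbbbbrb]  L=[0, 1, 17/16, 35/32, 71/64, 143/128, 287/256, 575/512, 2301/2048]  R=[1151/1024, 9/8, 5/4, 3/2, 2]  → 4603/4096
value_15 [bbrrrrbbbbbbrbr]  L=[0, 1, 17/16, 35/32, 71/64, 143/128, 287/256, 575/512, 2301/2048]  R=[4603/4096, 1151/1024, 9/8, 5/4, 3/2, 2]  → 9205/8192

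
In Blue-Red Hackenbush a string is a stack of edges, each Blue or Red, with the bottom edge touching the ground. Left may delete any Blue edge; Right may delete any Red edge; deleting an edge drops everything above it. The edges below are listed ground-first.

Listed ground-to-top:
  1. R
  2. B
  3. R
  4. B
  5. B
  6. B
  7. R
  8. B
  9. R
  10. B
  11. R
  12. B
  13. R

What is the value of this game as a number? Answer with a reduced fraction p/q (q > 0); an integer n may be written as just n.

-2219/4096

Recurse on prefixes of the 13-edge string R B R B B B R B R B R B R:
edge 1 of 13 (R): { (no moves) | 0 } ⇒ -1
edge 2 of 13 (B): { -1 | 0 } ⇒ -1/2
edge 3 of 13 (R): { -1 | -1/2 0 } ⇒ -3/4
edge 4 of 13 (B): { -1 -3/4 | -1/2 0 } ⇒ -5/8
edge 5 of 13 (B): { -1 -3/4 -5/8 | -1/2 0 } ⇒ -9/16
edge 6 of 13 (B): { -1 -3/4 -5/8 -9/16 | -1/2 0 } ⇒ -17/32
edge 7 of 13 (R): { -1 -3/4 -5/8 -9/16 | -17/32 -1/2 0 } ⇒ -35/64
edge 8 of 13 (B): { -1 -3/4 -5/8 -9/16 -35/64 | -17/32 -1/2 0 } ⇒ -69/128
edge 9 of 13 (R): { -1 -3/4 -5/8 -9/16 -35/64 | -69/128 -17/32 -1/2 0 } ⇒ -139/256
edge 10 of 13 (B): { -1 -3/4 -5/8 -9/16 -35/64 -139/256 | -69/128 -17/32 -1/2 0 } ⇒ -277/512
edge 11 of 13 (R): { -1 -3/4 -5/8 -9/16 -35/64 -139/256 | -277/512 -69/128 -17/32 -1/2 0 } ⇒ -555/1024
edge 12 of 13 (B): { -1 -3/4 -5/8 -9/16 -35/64 -139/256 -555/1024 | -277/512 -69/128 -17/32 -1/2 0 } ⇒ -1109/2048
edge 13 of 13 (R): { -1 -3/4 -5/8 -9/16 -35/64 -139/256 -555/1024 | -1109/2048 -277/512 -69/128 -17/32 -1/2 0 } ⇒ -2219/4096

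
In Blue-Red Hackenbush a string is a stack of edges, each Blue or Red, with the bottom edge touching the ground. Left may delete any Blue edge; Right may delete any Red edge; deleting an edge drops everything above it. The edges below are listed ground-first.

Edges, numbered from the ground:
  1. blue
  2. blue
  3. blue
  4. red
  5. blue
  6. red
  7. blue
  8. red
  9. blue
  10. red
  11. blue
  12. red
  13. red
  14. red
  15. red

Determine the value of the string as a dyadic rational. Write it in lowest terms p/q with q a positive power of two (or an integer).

10913/4096

edge 1 of 15 (blue): { 0 | none } gives 1
edge 2 of 15 (blue): { 0, 1 | none } gives 2
edge 3 of 15 (blue): { 0, 1, 2 | none } gives 3
edge 4 of 15 (red): { 0, 1, 2 | 3 } gives 5/2
edge 5 of 15 (blue): { 0, 1, 2, 5/2 | 3 } gives 11/4
edge 6 of 15 (red): { 0, 1, 2, 5/2 | 11/4, 3 } gives 21/8
edge 7 of 15 (blue): { 0, 1, 2, 5/2, 21/8 | 11/4, 3 } gives 43/16
edge 8 of 15 (red): { 0, 1, 2, 5/2, 21/8 | 43/16, 11/4, 3 } gives 85/32
edge 9 of 15 (blue): { 0, 1, 2, 5/2, 21/8, 85/32 | 43/16, 11/4, 3 } gives 171/64
edge 10 of 15 (red): { 0, 1, 2, 5/2, 21/8, 85/32 | 171/64, 43/16, 11/4, 3 } gives 341/128
edge 11 of 15 (blue): { 0, 1, 2, 5/2, 21/8, 85/32, 341/128 | 171/64, 43/16, 11/4, 3 } gives 683/256
edge 12 of 15 (red): { 0, 1, 2, 5/2, 21/8, 85/32, 341/128 | 683/256, 171/64, 43/16, 11/4, 3 } gives 1365/512
edge 13 of 15 (red): { 0, 1, 2, 5/2, 21/8, 85/32, 341/128 | 1365/512, 683/256, 171/64, 43/16, 11/4, 3 } gives 2729/1024
edge 14 of 15 (red): { 0, 1, 2, 5/2, 21/8, 85/32, 341/128 | 2729/1024, 1365/512, 683/256, 171/64, 43/16, 11/4, 3 } gives 5457/2048
edge 15 of 15 (red): { 0, 1, 2, 5/2, 21/8, 85/32, 341/128 | 5457/2048, 2729/1024, 1365/512, 683/256, 171/64, 43/16, 11/4, 3 } gives 10913/4096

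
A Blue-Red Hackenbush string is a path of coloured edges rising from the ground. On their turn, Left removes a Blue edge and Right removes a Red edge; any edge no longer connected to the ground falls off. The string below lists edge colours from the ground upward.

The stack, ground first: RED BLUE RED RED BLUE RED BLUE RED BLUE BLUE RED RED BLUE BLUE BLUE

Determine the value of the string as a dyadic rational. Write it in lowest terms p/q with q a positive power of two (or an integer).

-13617/16384

Recurse on prefixes of the 15-edge string RED BLUE RED RED BLUE RED BLUE RED BLUE BLUE RED RED BLUE BLUE BLUE:
step 1: add RED to get R; options L={ — } R={ 0 } — -1
step 2: add BLUE to get RB; options L={ -1 } R={ 0 } — -1/2
step 3: add RED to get RBR; options L={ -1 } R={ -1/2, 0 } — -3/4
step 4: add RED to get RBRR; options L={ -1 } R={ -3/4, -1/2, 0 } — -7/8
step 5: add BLUE to get RBRRB; options L={ -1, -7/8 } R={ -3/4, -1/2, 0 } — -13/16
step 6: add RED to get RBRRBR; options L={ -1, -7/8 } R={ -13/16, -3/4, -1/2, 0 } — -27/32
step 7: add BLUE to get RBRRBRB; options L={ -1, -7/8, -27/32 } R={ -13/16, -3/4, -1/2, 0 } — -53/64
step 8: add RED to get RBRRBRBR; options L={ -1, -7/8, -27/32 } R={ -53/64, -13/16, -3/4, -1/2, 0 } — -107/128
step 9: add BLUE to get RBRRBRBRB; options L={ -1, -7/8, -27/32, -107/128 } R={ -53/64, -13/16, -3/4, -1/2, 0 } — -213/256
step 10: add BLUE to get RBRRBRBRBB; options L={ -1, -7/8, -27/32, -107/128, -213/256 } R={ -53/64, -13/16, -3/4, -1/2, 0 } — -425/512
step 11: add RED to get RBRRBRBRBBR; options L={ -1, -7/8, -27/32, -107/128, -213/256 } R={ -425/512, -53/64, -13/16, -3/4, -1/2, 0 } — -851/1024
step 12: add RED to get RBRRBRBRBBRR; options L={ -1, -7/8, -27/32, -107/128, -213/256 } R={ -851/1024, -425/512, -53/64, -13/16, -3/4, -1/2, 0 } — -1703/2048
step 13: add BLUE to get RBRRBRBRBBRRB; options L={ -1, -7/8, -27/32, -107/128, -213/256, -1703/2048 } R={ -851/1024, -425/512, -53/64, -13/16, -3/4, -1/2, 0 } — -3405/4096
step 14: add BLUE to get RBRRBRBRBBRRBB; options L={ -1, -7/8, -27/32, -107/128, -213/256, -1703/2048, -3405/4096 } R={ -851/1024, -425/512, -53/64, -13/16, -3/4, -1/2, 0 } — -6809/8192
step 15: add BLUE to get RBRRBRBRBBRRBBB; options L={ -1, -7/8, -27/32, -107/128, -213/256, -1703/2048, -3405/4096, -6809/8192 } R={ -851/1024, -425/512, -53/64, -13/16, -3/4, -1/2, 0 } — -13617/16384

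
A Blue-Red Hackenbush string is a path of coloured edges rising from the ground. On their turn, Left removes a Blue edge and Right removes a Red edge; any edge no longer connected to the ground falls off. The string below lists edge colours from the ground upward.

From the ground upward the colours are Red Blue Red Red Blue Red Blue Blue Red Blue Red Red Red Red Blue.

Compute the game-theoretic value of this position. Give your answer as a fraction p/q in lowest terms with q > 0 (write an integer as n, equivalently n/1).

Recurse on prefixes of the 15-edge string Red Blue Red Red Blue Red Blue Blue Red Blue Red Red Red Red Blue:
edge 1 of 15 (Red): { ∅ | 0 } = -1
edge 2 of 15 (Blue): { -1 | 0 } = -1/2
edge 3 of 15 (Red): { -1 | -1/2,0 } = -3/4
edge 4 of 15 (Red): { -1 | -3/4,-1/2,0 } = -7/8
edge 5 of 15 (Blue): { -1,-7/8 | -3/4,-1/2,0 } = -13/16
edge 6 of 15 (Red): { -1,-7/8 | -13/16,-3/4,-1/2,0 } = -27/32
edge 7 of 15 (Blue): { -1,-7/8,-27/32 | -13/16,-3/4,-1/2,0 } = -53/64
edge 8 of 15 (Blue): { -1,-7/8,-27/32,-53/64 | -13/16,-3/4,-1/2,0 } = -105/128
edge 9 of 15 (Red): { -1,-7/8,-27/32,-53/64 | -105/128,-13/16,-3/4,-1/2,0 } = -211/256
edge 10 of 15 (Blue): { -1,-7/8,-27/32,-53/64,-211/256 | -105/128,-13/16,-3/4,-1/2,0 } = -421/512
edge 11 of 15 (Red): { -1,-7/8,-27/32,-53/64,-211/256 | -421/512,-105/128,-13/16,-3/4,-1/2,0 } = -843/1024
edge 12 of 15 (Red): { -1,-7/8,-27/32,-53/64,-211/256 | -843/1024,-421/512,-105/128,-13/16,-3/4,-1/2,0 } = -1687/2048
edge 13 of 15 (Red): { -1,-7/8,-27/32,-53/64,-211/256 | -1687/2048,-843/1024,-421/512,-105/128,-13/16,-3/4,-1/2,0 } = -3375/4096
edge 14 of 15 (Red): { -1,-7/8,-27/32,-53/64,-211/256 | -3375/4096,-1687/2048,-843/1024,-421/512,-105/128,-13/16,-3/4,-1/2,0 } = -6751/8192
edge 15 of 15 (Blue): { -1,-7/8,-27/32,-53/64,-211/256,-6751/8192 | -3375/4096,-1687/2048,-843/1024,-421/512,-105/128,-13/16,-3/4,-1/2,0 } = -13501/16384

-13501/16384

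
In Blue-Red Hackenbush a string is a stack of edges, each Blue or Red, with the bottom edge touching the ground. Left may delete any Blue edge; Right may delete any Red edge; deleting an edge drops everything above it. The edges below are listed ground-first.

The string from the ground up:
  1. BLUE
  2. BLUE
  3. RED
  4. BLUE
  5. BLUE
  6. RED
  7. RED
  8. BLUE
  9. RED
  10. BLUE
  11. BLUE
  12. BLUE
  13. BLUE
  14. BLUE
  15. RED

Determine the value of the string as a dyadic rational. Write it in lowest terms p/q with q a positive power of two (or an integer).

B: Left { 0 }, Right { none } = simplest 1
BB: Left { 0,1 }, Right { none } = simplest 2
BBR: Left { 0,1 }, Right { 2 } = simplest 3/2
BBRB: Left { 0,1,3/2 }, Right { 2 } = simplest 7/4
BBRBB: Left { 0,1,3/2,7/4 }, Right { 2 } = simplest 15/8
BBRBBR: Left { 0,1,3/2,7/4 }, Right { 15/8,2 } = simplest 29/16
BBRBBRR: Left { 0,1,3/2,7/4 }, Right { 29/16,15/8,2 } = simplest 57/32
BBRBBRRB: Left { 0,1,3/2,7/4,57/32 }, Right { 29/16,15/8,2 } = simplest 115/64
BBRBBRRBR: Left { 0,1,3/2,7/4,57/32 }, Right { 115/64,29/16,15/8,2 } = simplest 229/128
BBRBBRRBRB: Left { 0,1,3/2,7/4,57/32,229/128 }, Right { 115/64,29/16,15/8,2 } = simplest 459/256
BBRBBRRBRBB: Left { 0,1,3/2,7/4,57/32,229/128,459/256 }, Right { 115/64,29/16,15/8,2 } = simplest 919/512
BBRBBRRBRBBB: Left { 0,1,3/2,7/4,57/32,229/128,459/256,919/512 }, Right { 115/64,29/16,15/8,2 } = simplest 1839/1024
BBRBBRRBRBBBB: Left { 0,1,3/2,7/4,57/32,229/128,459/256,919/512,1839/1024 }, Right { 115/64,29/16,15/8,2 } = simplest 3679/2048
BBRBBRRBRBBBBB: Left { 0,1,3/2,7/4,57/32,229/128,459/256,919/512,1839/1024,3679/2048 }, Right { 115/64,29/16,15/8,2 } = simplest 7359/4096
BBRBBRRBRBBBBBR: Left { 0,1,3/2,7/4,57/32,229/128,459/256,919/512,1839/1024,3679/2048 }, Right { 7359/4096,115/64,29/16,15/8,2 } = simplest 14717/8192

14717/8192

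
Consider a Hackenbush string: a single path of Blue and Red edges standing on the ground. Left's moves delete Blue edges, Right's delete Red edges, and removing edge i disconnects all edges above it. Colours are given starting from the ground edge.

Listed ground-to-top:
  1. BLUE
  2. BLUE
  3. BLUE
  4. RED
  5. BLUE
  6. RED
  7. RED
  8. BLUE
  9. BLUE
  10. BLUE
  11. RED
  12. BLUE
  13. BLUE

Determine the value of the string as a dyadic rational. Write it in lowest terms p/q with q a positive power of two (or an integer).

2679/1024

step 1: add BLUE to get B; options L={ 0 } R={ — } ⇒ 1
step 2: add BLUE to get BB; options L={ 0, 1 } R={ — } ⇒ 2
step 3: add BLUE to get BBB; options L={ 0, 1, 2 } R={ — } ⇒ 3
step 4: add RED to get BBBR; options L={ 0, 1, 2 } R={ 3 } ⇒ 5/2
step 5: add BLUE to get BBBRB; options L={ 0, 1, 2, 5/2 } R={ 3 } ⇒ 11/4
step 6: add RED to get BBBRBR; options L={ 0, 1, 2, 5/2 } R={ 11/4, 3 } ⇒ 21/8
step 7: add RED to get BBBRBRR; options L={ 0, 1, 2, 5/2 } R={ 21/8, 11/4, 3 } ⇒ 41/16
step 8: add BLUE to get BBBRBRRB; options L={ 0, 1, 2, 5/2, 41/16 } R={ 21/8, 11/4, 3 } ⇒ 83/32
step 9: add BLUE to get BBBRBRRBB; options L={ 0, 1, 2, 5/2, 41/16, 83/32 } R={ 21/8, 11/4, 3 } ⇒ 167/64
step 10: add BLUE to get BBBRBRRBBB; options L={ 0, 1, 2, 5/2, 41/16, 83/32, 167/64 } R={ 21/8, 11/4, 3 } ⇒ 335/128
step 11: add RED to get BBBRBRRBBBR; options L={ 0, 1, 2, 5/2, 41/16, 83/32, 167/64 } R={ 335/128, 21/8, 11/4, 3 } ⇒ 669/256
step 12: add BLUE to get BBBRBRRBBBRB; options L={ 0, 1, 2, 5/2, 41/16, 83/32, 167/64, 669/256 } R={ 335/128, 21/8, 11/4, 3 } ⇒ 1339/512
step 13: add BLUE to get BBBRBRRBBBRBB; options L={ 0, 1, 2, 5/2, 41/16, 83/32, 167/64, 669/256, 1339/512 } R={ 335/128, 21/8, 11/4, 3 } ⇒ 2679/1024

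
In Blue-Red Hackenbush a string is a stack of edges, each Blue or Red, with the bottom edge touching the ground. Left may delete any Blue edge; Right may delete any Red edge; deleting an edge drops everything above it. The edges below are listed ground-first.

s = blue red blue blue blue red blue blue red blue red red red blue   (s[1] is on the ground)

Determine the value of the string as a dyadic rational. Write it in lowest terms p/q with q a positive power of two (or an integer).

7587/8192

Prefix values for blue red blue blue blue red blue blue red blue red red red blue via {L|R} + simplicity:
1 of 14 · b · max L 0 · min R +∞ gives 1
2 of 14 · br · max L 0 · min R 1 gives 1/2
3 of 14 · brb · max L 1/2 · min R 1 gives 3/4
4 of 14 · brbb · max L 3/4 · min R 1 gives 7/8
5 of 14 · brbbb · max L 7/8 · min R 1 gives 15/16
6 of 14 · brbbbr · max L 7/8 · min R 15/16 gives 29/32
7 of 14 · brbbbrb · max L 29/32 · min R 15/16 gives 59/64
8 of 14 · brbbbrbb · max L 59/64 · min R 15/16 gives 119/128
9 of 14 · brbbbrbbr · max L 59/64 · min R 119/128 gives 237/256
10 of 14 · brbbbrbbrb · max L 237/256 · min R 119/128 gives 475/512
11 of 14 · brbbbrbbrbr · max L 237/256 · min R 475/512 gives 949/1024
12 of 14 · brbbbrbbrbrr · max L 237/256 · min R 949/1024 gives 1897/2048
13 of 14 · brbbbrbbrbrrr · max L 237/256 · min R 1897/2048 gives 3793/4096
14 of 14 · brbbbrbbrbrrrb · max L 3793/4096 · min R 1897/2048 gives 7587/8192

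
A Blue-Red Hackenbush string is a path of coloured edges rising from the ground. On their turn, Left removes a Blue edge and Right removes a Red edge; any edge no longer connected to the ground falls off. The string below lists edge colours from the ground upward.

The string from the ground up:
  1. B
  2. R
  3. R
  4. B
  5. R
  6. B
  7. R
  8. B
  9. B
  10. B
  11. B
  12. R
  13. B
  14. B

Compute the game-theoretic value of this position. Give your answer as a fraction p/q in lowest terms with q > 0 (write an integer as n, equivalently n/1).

2807/8192

edge 1 of 14 (B): { 0 |  } so 1
edge 2 of 14 (R): { 0 | 1 } so 1/2
edge 3 of 14 (R): { 0 | 1/2,1 } so 1/4
edge 4 of 14 (B): { 0,1/4 | 1/2,1 } so 3/8
edge 5 of 14 (R): { 0,1/4 | 3/8,1/2,1 } so 5/16
edge 6 of 14 (B): { 0,1/4,5/16 | 3/8,1/2,1 } so 11/32
edge 7 of 14 (R): { 0,1/4,5/16 | 11/32,3/8,1/2,1 } so 21/64
edge 8 of 14 (B): { 0,1/4,5/16,21/64 | 11/32,3/8,1/2,1 } so 43/128
edge 9 of 14 (B): { 0,1/4,5/16,21/64,43/128 | 11/32,3/8,1/2,1 } so 87/256
edge 10 of 14 (B): { 0,1/4,5/16,21/64,43/128,87/256 | 11/32,3/8,1/2,1 } so 175/512
edge 11 of 14 (B): { 0,1/4,5/16,21/64,43/128,87/256,175/512 | 11/32,3/8,1/2,1 } so 351/1024
edge 12 of 14 (R): { 0,1/4,5/16,21/64,43/128,87/256,175/512 | 351/1024,11/32,3/8,1/2,1 } so 701/2048
edge 13 of 14 (B): { 0,1/4,5/16,21/64,43/128,87/256,175/512,701/2048 | 351/1024,11/32,3/8,1/2,1 } so 1403/4096
edge 14 of 14 (B): { 0,1/4,5/16,21/64,43/128,87/256,175/512,701/2048,1403/4096 | 351/1024,11/32,3/8,1/2,1 } so 2807/8192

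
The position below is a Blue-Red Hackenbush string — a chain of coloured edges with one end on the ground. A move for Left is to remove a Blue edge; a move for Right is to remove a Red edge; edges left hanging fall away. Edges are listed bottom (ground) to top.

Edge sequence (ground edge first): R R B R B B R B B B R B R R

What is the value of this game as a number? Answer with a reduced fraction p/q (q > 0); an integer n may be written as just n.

-6423/4096

Build value(s[:k]) for k = 1..14, string s = R R B R B B R B B B R B R R.
R: Left { · }, Right { 0 } => simplest -1
RR: Left { · }, Right { -1,0 } => simplest -2
RRB: Left { -2 }, Right { -1,0 } => simplest -3/2
RRBR: Left { -2 }, Right { -3/2,-1,0 } => simplest -7/4
RRBRB: Left { -2,-7/4 }, Right { -3/2,-1,0 } => simplest -13/8
RRBRBB: Left { -2,-7/4,-13/8 }, Right { -3/2,-1,0 } => simplest -25/16
RRBRBBR: Left { -2,-7/4,-13/8 }, Right { -25/16,-3/2,-1,0 } => simplest -51/32
RRBRBBRB: Left { -2,-7/4,-13/8,-51/32 }, Right { -25/16,-3/2,-1,0 } => simplest -101/64
RRBRBBRBB: Left { -2,-7/4,-13/8,-51/32,-101/64 }, Right { -25/16,-3/2,-1,0 } => simplest -201/128
RRBRBBRBBB: Left { -2,-7/4,-13/8,-51/32,-101/64,-201/128 }, Right { -25/16,-3/2,-1,0 } => simplest -401/256
RRBRBBRBBBR: Left { -2,-7/4,-13/8,-51/32,-101/64,-201/128 }, Right { -401/256,-25/16,-3/2,-1,0 } => simplest -803/512
RRBRBBRBBBRB: Left { -2,-7/4,-13/8,-51/32,-101/64,-201/128,-803/512 }, Right { -401/256,-25/16,-3/2,-1,0 } => simplest -1605/1024
RRBRBBRBBBRBR: Left { -2,-7/4,-13/8,-51/32,-101/64,-201/128,-803/512 }, Right { -1605/1024,-401/256,-25/16,-3/2,-1,0 } => simplest -3211/2048
RRBRBBRBBBRBRR: Left { -2,-7/4,-13/8,-51/32,-101/64,-201/128,-803/512 }, Right { -3211/2048,-1605/1024,-401/256,-25/16,-3/2,-1,0 } => simplest -6423/4096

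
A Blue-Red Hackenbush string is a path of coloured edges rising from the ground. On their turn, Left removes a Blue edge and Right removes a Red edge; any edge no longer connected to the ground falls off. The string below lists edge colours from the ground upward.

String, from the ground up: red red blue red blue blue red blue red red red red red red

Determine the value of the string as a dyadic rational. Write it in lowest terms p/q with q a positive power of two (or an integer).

r: Left { · }, Right { 0 } => simplest -1
rr: Left { · }, Right { -1; 0 } => simplest -2
rrb: Left { -2 }, Right { -1; 0 } => simplest -3/2
rrbr: Left { -2 }, Right { -3/2; -1; 0 } => simplest -7/4
rrbrb: Left { -2; -7/4 }, Right { -3/2; -1; 0 } => simplest -13/8
rrbrbb: Left { -2; -7/4; -13/8 }, Right { -3/2; -1; 0 } => simplest -25/16
rrbrbbr: Left { -2; -7/4; -13/8 }, Right { -25/16; -3/2; -1; 0 } => simplest -51/32
rrbrbbrb: Left { -2; -7/4; -13/8; -51/32 }, Right { -25/16; -3/2; -1; 0 } => simplest -101/64
rrbrbbrbr: Left { -2; -7/4; -13/8; -51/32 }, Right { -101/64; -25/16; -3/2; -1; 0 } => simplest -203/128
rrbrbbrbrr: Left { -2; -7/4; -13/8; -51/32 }, Right { -203/128; -101/64; -25/16; -3/2; -1; 0 } => simplest -407/256
rrbrbbrbrrr: Left { -2; -7/4; -13/8; -51/32 }, Right { -407/256; -203/128; -101/64; -25/16; -3/2; -1; 0 } => simplest -815/512
rrbrbbrbrrrr: Left { -2; -7/4; -13/8; -51/32 }, Right { -815/512; -407/256; -203/128; -101/64; -25/16; -3/2; -1; 0 } => simplest -1631/1024
rrbrbbrbrrrrr: Left { -2; -7/4; -13/8; -51/32 }, Right { -1631/1024; -815/512; -407/256; -203/128; -101/64; -25/16; -3/2; -1; 0 } => simplest -3263/2048
rrbrbbrbrrrrrr: Left { -2; -7/4; -13/8; -51/32 }, Right { -3263/2048; -1631/1024; -815/512; -407/256; -203/128; -101/64; -25/16; -3/2; -1; 0 } => simplest -6527/4096

-6527/4096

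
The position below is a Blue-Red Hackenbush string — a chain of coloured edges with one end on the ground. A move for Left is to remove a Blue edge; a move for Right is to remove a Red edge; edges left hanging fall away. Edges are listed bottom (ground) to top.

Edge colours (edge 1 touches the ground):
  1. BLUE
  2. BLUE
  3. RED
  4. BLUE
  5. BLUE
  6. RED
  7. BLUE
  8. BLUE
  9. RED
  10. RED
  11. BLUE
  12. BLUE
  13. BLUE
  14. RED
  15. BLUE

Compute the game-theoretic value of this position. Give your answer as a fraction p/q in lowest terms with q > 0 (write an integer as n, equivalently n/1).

Prefix values for BLUE BLUE RED BLUE BLUE RED BLUE BLUE RED RED BLUE BLUE BLUE RED BLUE via {L|R} + simplicity:
g_1 [B]  L=[0]  R=[—]  gives 1
g_2 [BB]  L=[0,1]  R=[—]  gives 2
g_3 [BBR]  L=[0,1]  R=[2]  gives 3/2
g_4 [BBRB]  L=[0,1,3/2]  R=[2]  gives 7/4
g_5 [BBRBB]  L=[0,1,3/2,7/4]  R=[2]  gives 15/8
g_6 [BBRBBR]  L=[0,1,3/2,7/4]  R=[15/8,2]  gives 29/16
g_7 [BBRBBRB]  L=[0,1,3/2,7/4,29/16]  R=[15/8,2]  gives 59/32
g_8 [BBRBBRBB]  L=[0,1,3/2,7/4,29/16,59/32]  R=[15/8,2]  gives 119/64
g_9 [BBRBBRBBR]  L=[0,1,3/2,7/4,29/16,59/32]  R=[119/64,15/8,2]  gives 237/128
g_10 [BBRBBRBBRR]  L=[0,1,3/2,7/4,29/16,59/32]  R=[237/128,119/64,15/8,2]  gives 473/256
g_11 [BBRBBRBBRRB]  L=[0,1,3/2,7/4,29/16,59/32,473/256]  R=[237/128,119/64,15/8,2]  gives 947/512
g_12 [BBRBBRBBRRBB]  L=[0,1,3/2,7/4,29/16,59/32,473/256,947/512]  R=[237/128,119/64,15/8,2]  gives 1895/1024
g_13 [BBRBBRBBRRBBB]  L=[0,1,3/2,7/4,29/16,59/32,473/256,947/512,1895/1024]  R=[237/128,119/64,15/8,2]  gives 3791/2048
g_14 [BBRBBRBBRRBBBR]  L=[0,1,3/2,7/4,29/16,59/32,473/256,947/512,1895/1024]  R=[3791/2048,237/128,119/64,15/8,2]  gives 7581/4096
g_15 [BBRBBRBBRRBBBRB]  L=[0,1,3/2,7/4,29/16,59/32,473/256,947/512,1895/1024,7581/4096]  R=[3791/2048,237/128,119/64,15/8,2]  gives 15163/8192

15163/8192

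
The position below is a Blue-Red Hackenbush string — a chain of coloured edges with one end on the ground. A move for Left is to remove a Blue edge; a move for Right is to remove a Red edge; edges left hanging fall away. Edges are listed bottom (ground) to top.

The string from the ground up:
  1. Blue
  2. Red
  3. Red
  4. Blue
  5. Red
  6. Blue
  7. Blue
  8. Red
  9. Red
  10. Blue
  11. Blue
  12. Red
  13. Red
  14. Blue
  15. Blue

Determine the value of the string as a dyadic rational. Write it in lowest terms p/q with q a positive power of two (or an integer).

Prefix values for Blue Red Red Blue Red Blue Blue Red Red Blue Blue Red Red Blue Blue via {L|R} + simplicity:
step 1: add Blue to get B; options L={ 0 } R={ — } so 1
step 2: add Red to get BR; options L={ 0 } R={ 1 } so 1/2
step 3: add Red to get BRR; options L={ 0 } R={ 1/2; 1 } so 1/4
step 4: add Blue to get BRRB; options L={ 0; 1/4 } R={ 1/2; 1 } so 3/8
step 5: add Red to get BRRBR; options L={ 0; 1/4 } R={ 3/8; 1/2; 1 } so 5/16
step 6: add Blue to get BRRBRB; options L={ 0; 1/4; 5/16 } R={ 3/8; 1/2; 1 } so 11/32
step 7: add Blue to get BRRBRBB; options L={ 0; 1/4; 5/16; 11/32 } R={ 3/8; 1/2; 1 } so 23/64
step 8: add Red to get BRRBRBBR; options L={ 0; 1/4; 5/16; 11/32 } R={ 23/64; 3/8; 1/2; 1 } so 45/128
step 9: add Red to get BRRBRBBRR; options L={ 0; 1/4; 5/16; 11/32 } R={ 45/128; 23/64; 3/8; 1/2; 1 } so 89/256
step 10: add Blue to get BRRBRBBRRB; options L={ 0; 1/4; 5/16; 11/32; 89/256 } R={ 45/128; 23/64; 3/8; 1/2; 1 } so 179/512
step 11: add Blue to get BRRBRBBRRBB; options L={ 0; 1/4; 5/16; 11/32; 89/256; 179/512 } R={ 45/128; 23/64; 3/8; 1/2; 1 } so 359/1024
step 12: add Red to get BRRBRBBRRBBR; options L={ 0; 1/4; 5/16; 11/32; 89/256; 179/512 } R={ 359/1024; 45/128; 23/64; 3/8; 1/2; 1 } so 717/2048
step 13: add Red to get BRRBRBBRRBBRR; options L={ 0; 1/4; 5/16; 11/32; 89/256; 179/512 } R={ 717/2048; 359/1024; 45/128; 23/64; 3/8; 1/2; 1 } so 1433/4096
step 14: add Blue to get BRRBRBBRRBBRRB; options L={ 0; 1/4; 5/16; 11/32; 89/256; 179/512; 1433/4096 } R={ 717/2048; 359/1024; 45/128; 23/64; 3/8; 1/2; 1 } so 2867/8192
step 15: add Blue to get BRRBRBBRRBBRRBB; options L={ 0; 1/4; 5/16; 11/32; 89/256; 179/512; 1433/4096; 2867/8192 } R={ 717/2048; 359/1024; 45/128; 23/64; 3/8; 1/2; 1 } so 5735/16384

5735/16384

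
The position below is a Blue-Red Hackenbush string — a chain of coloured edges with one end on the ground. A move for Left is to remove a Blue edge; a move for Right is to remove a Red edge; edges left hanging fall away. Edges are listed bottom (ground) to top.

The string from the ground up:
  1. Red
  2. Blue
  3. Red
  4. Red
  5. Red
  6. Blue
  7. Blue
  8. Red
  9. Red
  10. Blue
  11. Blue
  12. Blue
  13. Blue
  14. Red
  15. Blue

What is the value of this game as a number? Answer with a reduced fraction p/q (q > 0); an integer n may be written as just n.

Prefix values for Red Blue Red Red Red Blue Blue Red Red Blue Blue Blue Blue Red Blue via {L|R} + simplicity:
edge 1 of 15 (Red): {  | 0 } gives -1
edge 2 of 15 (Blue): { -1 | 0 } gives -1/2
edge 3 of 15 (Red): { -1 | -1/2; 0 } gives -3/4
edge 4 of 15 (Red): { -1 | -3/4; -1/2; 0 } gives -7/8
edge 5 of 15 (Red): { -1 | -7/8; -3/4; -1/2; 0 } gives -15/16
edge 6 of 15 (Blue): { -1; -15/16 | -7/8; -3/4; -1/2; 0 } gives -29/32
edge 7 of 15 (Blue): { -1; -15/16; -29/32 | -7/8; -3/4; -1/2; 0 } gives -57/64
edge 8 of 15 (Red): { -1; -15/16; -29/32 | -57/64; -7/8; -3/4; -1/2; 0 } gives -115/128
edge 9 of 15 (Red): { -1; -15/16; -29/32 | -115/128; -57/64; -7/8; -3/4; -1/2; 0 } gives -231/256
edge 10 of 15 (Blue): { -1; -15/16; -29/32; -231/256 | -115/128; -57/64; -7/8; -3/4; -1/2; 0 } gives -461/512
edge 11 of 15 (Blue): { -1; -15/16; -29/32; -231/256; -461/512 | -115/128; -57/64; -7/8; -3/4; -1/2; 0 } gives -921/1024
edge 12 of 15 (Blue): { -1; -15/16; -29/32; -231/256; -461/512; -921/1024 | -115/128; -57/64; -7/8; -3/4; -1/2; 0 } gives -1841/2048
edge 13 of 15 (Blue): { -1; -15/16; -29/32; -231/256; -461/512; -921/1024; -1841/2048 | -115/128; -57/64; -7/8; -3/4; -1/2; 0 } gives -3681/4096
edge 14 of 15 (Red): { -1; -15/16; -29/32; -231/256; -461/512; -921/1024; -1841/2048 | -3681/4096; -115/128; -57/64; -7/8; -3/4; -1/2; 0 } gives -7363/8192
edge 15 of 15 (Blue): { -1; -15/16; -29/32; -231/256; -461/512; -921/1024; -1841/2048; -7363/8192 | -3681/4096; -115/128; -57/64; -7/8; -3/4; -1/2; 0 } gives -14725/16384

-14725/16384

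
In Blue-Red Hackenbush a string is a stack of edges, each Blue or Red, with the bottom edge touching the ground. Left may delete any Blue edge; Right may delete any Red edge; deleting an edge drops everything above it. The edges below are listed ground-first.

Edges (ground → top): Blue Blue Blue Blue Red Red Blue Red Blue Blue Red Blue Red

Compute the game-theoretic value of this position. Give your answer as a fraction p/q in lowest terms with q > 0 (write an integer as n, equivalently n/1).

Recurse on prefixes of the 13-edge string Blue Blue Blue Blue Red Red Blue Red Blue Blue Red Blue Red:
v(B) = { 0 | · } so 1
v(BB) = { 0; 1 | · } so 2
v(BBB) = { 0; 1; 2 | · } so 3
v(BBBB) = { 0; 1; 2; 3 | · } so 4
v(BBBBR) = { 0; 1; 2; 3 | 4 } so 7/2
v(BBBBRR) = { 0; 1; 2; 3 | 7/2; 4 } so 13/4
v(BBBBRRB) = { 0; 1; 2; 3; 13/4 | 7/2; 4 } so 27/8
v(BBBBRRBR) = { 0; 1; 2; 3; 13/4 | 27/8; 7/2; 4 } so 53/16
v(BBBBRRBRB) = { 0; 1; 2; 3; 13/4; 53/16 | 27/8; 7/2; 4 } so 107/32
v(BBBBRRBRBB) = { 0; 1; 2; 3; 13/4; 53/16; 107/32 | 27/8; 7/2; 4 } so 215/64
v(BBBBRRBRBBR) = { 0; 1; 2; 3; 13/4; 53/16; 107/32 | 215/64; 27/8; 7/2; 4 } so 429/128
v(BBBBRRBRBBRB) = { 0; 1; 2; 3; 13/4; 53/16; 107/32; 429/128 | 215/64; 27/8; 7/2; 4 } so 859/256
v(BBBBRRBRBBRBR) = { 0; 1; 2; 3; 13/4; 53/16; 107/32; 429/128 | 859/256; 215/64; 27/8; 7/2; 4 } so 1717/512

1717/512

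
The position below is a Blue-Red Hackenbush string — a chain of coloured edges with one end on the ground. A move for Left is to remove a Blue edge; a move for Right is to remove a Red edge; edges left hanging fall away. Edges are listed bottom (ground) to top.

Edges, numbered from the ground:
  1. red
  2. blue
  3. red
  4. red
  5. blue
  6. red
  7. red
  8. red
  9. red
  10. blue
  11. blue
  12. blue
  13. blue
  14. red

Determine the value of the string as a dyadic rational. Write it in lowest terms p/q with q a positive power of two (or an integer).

Recurse on prefixes of the 14-edge string red blue red red blue red red red red blue blue blue blue red:
g_1 [r]  L=[·]  R=[0]  → -1
g_2 [rb]  L=[-1]  R=[0]  → -1/2
g_3 [rbr]  L=[-1]  R=[-1/2; 0]  → -3/4
g_4 [rbrr]  L=[-1]  R=[-3/4; -1/2; 0]  → -7/8
g_5 [rbrrb]  L=[-1; -7/8]  R=[-3/4; -1/2; 0]  → -13/16
g_6 [rbrrbr]  L=[-1; -7/8]  R=[-13/16; -3/4; -1/2; 0]  → -27/32
g_7 [rbrrbrr]  L=[-1; -7/8]  R=[-27/32; -13/16; -3/4; -1/2; 0]  → -55/64
g_8 [rbrrbrrr]  L=[-1; -7/8]  R=[-55/64; -27/32; -13/16; -3/4; -1/2; 0]  → -111/128
g_9 [rbrrbrrrr]  L=[-1; -7/8]  R=[-111/128; -55/64; -27/32; -13/16; -3/4; -1/2; 0]  → -223/256
g_10 [rbrrbrrrrb]  L=[-1; -7/8; -223/256]  R=[-111/128; -55/64; -27/32; -13/16; -3/4; -1/2; 0]  → -445/512
g_11 [rbrrbrrrrbb]  L=[-1; -7/8; -223/256; -445/512]  R=[-111/128; -55/64; -27/32; -13/16; -3/4; -1/2; 0]  → -889/1024
g_12 [rbrrbrrrrbbb]  L=[-1; -7/8; -223/256; -445/512; -889/1024]  R=[-111/128; -55/64; -27/32; -13/16; -3/4; -1/2; 0]  → -1777/2048
g_13 [rbrrbrrrrbbbb]  L=[-1; -7/8; -223/256; -445/512; -889/1024; -1777/2048]  R=[-111/128; -55/64; -27/32; -13/16; -3/4; -1/2; 0]  → -3553/4096
g_14 [rbrrbrrrrbbbbr]  L=[-1; -7/8; -223/256; -445/512; -889/1024; -1777/2048]  R=[-3553/4096; -111/128; -55/64; -27/32; -13/16; -3/4; -1/2; 0]  → -7107/8192

-7107/8192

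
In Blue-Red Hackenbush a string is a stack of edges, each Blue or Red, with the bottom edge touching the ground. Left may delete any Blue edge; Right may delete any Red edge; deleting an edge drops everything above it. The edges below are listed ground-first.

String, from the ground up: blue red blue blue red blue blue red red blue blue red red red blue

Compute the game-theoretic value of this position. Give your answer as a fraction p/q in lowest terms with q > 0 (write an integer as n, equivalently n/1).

b: Left { 0 }, Right {  } => simplest 1
br: Left { 0 }, Right { 1 } => simplest 1/2
brb: Left { 0,1/2 }, Right { 1 } => simplest 3/4
brbb: Left { 0,1/2,3/4 }, Right { 1 } => simplest 7/8
brbbr: Left { 0,1/2,3/4 }, Right { 7/8,1 } => simplest 13/16
brbbrb: Left { 0,1/2,3/4,13/16 }, Right { 7/8,1 } => simplest 27/32
brbbrbb: Left { 0,1/2,3/4,13/16,27/32 }, Right { 7/8,1 } => simplest 55/64
brbbrbbr: Left { 0,1/2,3/4,13/16,27/32 }, Right { 55/64,7/8,1 } => simplest 109/128
brbbrbbrr: Left { 0,1/2,3/4,13/16,27/32 }, Right { 109/128,55/64,7/8,1 } => simplest 217/256
brbbrbbrrb: Left { 0,1/2,3/4,13/16,27/32,217/256 }, Right { 109/128,55/64,7/8,1 } => simplest 435/512
brbbrbbrrbb: Left { 0,1/2,3/4,13/16,27/32,217/256,435/512 }, Right { 109/128,55/64,7/8,1 } => simplest 871/1024
brbbrbbrrbbr: Left { 0,1/2,3/4,13/16,27/32,217/256,435/512 }, Right { 871/1024,109/128,55/64,7/8,1 } => simplest 1741/2048
brbbrbbrrbbrr: Left { 0,1/2,3/4,13/16,27/32,217/256,435/512 }, Right { 1741/2048,871/1024,109/128,55/64,7/8,1 } => simplest 3481/4096
brbbrbbrrbbrrr: Left { 0,1/2,3/4,13/16,27/32,217/256,435/512 }, Right { 3481/4096,1741/2048,871/1024,109/128,55/64,7/8,1 } => simplest 6961/8192
brbbrbbrrbbrrrb: Left { 0,1/2,3/4,13/16,27/32,217/256,435/512,6961/8192 }, Right { 3481/4096,1741/2048,871/1024,109/128,55/64,7/8,1 } => simplest 13923/16384

13923/16384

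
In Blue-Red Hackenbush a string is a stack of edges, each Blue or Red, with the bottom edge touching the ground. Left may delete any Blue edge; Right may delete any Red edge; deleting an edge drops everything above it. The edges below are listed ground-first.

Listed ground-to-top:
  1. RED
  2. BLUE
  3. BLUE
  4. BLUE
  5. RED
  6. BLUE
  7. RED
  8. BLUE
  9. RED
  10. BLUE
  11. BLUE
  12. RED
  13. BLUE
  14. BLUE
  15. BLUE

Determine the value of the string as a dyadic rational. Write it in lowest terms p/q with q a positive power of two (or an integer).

-2705/16384

R: Left { none }, Right { 0 } gives simplest -1
RB: Left { -1 }, Right { 0 } gives simplest -1/2
RBB: Left { -1 -1/2 }, Right { 0 } gives simplest -1/4
RBBB: Left { -1 -1/2 -1/4 }, Right { 0 } gives simplest -1/8
RBBBR: Left { -1 -1/2 -1/4 }, Right { -1/8 0 } gives simplest -3/16
RBBBRB: Left { -1 -1/2 -1/4 -3/16 }, Right { -1/8 0 } gives simplest -5/32
RBBBRBR: Left { -1 -1/2 -1/4 -3/16 }, Right { -5/32 -1/8 0 } gives simplest -11/64
RBBBRBRB: Left { -1 -1/2 -1/4 -3/16 -11/64 }, Right { -5/32 -1/8 0 } gives simplest -21/128
RBBBRBRBR: Left { -1 -1/2 -1/4 -3/16 -11/64 }, Right { -21/128 -5/32 -1/8 0 } gives simplest -43/256
RBBBRBRBRB: Left { -1 -1/2 -1/4 -3/16 -11/64 -43/256 }, Right { -21/128 -5/32 -1/8 0 } gives simplest -85/512
RBBBRBRBRBB: Left { -1 -1/2 -1/4 -3/16 -11/64 -43/256 -85/512 }, Right { -21/128 -5/32 -1/8 0 } gives simplest -169/1024
RBBBRBRBRBBR: Left { -1 -1/2 -1/4 -3/16 -11/64 -43/256 -85/512 }, Right { -169/1024 -21/128 -5/32 -1/8 0 } gives simplest -339/2048
RBBBRBRBRBBRB: Left { -1 -1/2 -1/4 -3/16 -11/64 -43/256 -85/512 -339/2048 }, Right { -169/1024 -21/128 -5/32 -1/8 0 } gives simplest -677/4096
RBBBRBRBRBBRBB: Left { -1 -1/2 -1/4 -3/16 -11/64 -43/256 -85/512 -339/2048 -677/4096 }, Right { -169/1024 -21/128 -5/32 -1/8 0 } gives simplest -1353/8192
RBBBRBRBRBBRBBB: Left { -1 -1/2 -1/4 -3/16 -11/64 -43/256 -85/512 -339/2048 -677/4096 -1353/8192 }, Right { -169/1024 -21/128 -5/32 -1/8 0 } gives simplest -2705/16384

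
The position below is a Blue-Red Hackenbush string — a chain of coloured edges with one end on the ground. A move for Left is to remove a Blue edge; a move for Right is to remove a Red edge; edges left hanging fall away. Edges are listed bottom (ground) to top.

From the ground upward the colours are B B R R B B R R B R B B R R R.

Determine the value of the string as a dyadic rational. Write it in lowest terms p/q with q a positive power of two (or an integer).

11441/8192

val(B) = { 0 | none } — 1
val(BB) = { 0; 1 | none } — 2
val(BBR) = { 0; 1 | 2 } — 3/2
val(BBRR) = { 0; 1 | 3/2; 2 } — 5/4
val(BBRRB) = { 0; 1; 5/4 | 3/2; 2 } — 11/8
val(BBRRBB) = { 0; 1; 5/4; 11/8 | 3/2; 2 } — 23/16
val(BBRRBBR) = { 0; 1; 5/4; 11/8 | 23/16; 3/2; 2 } — 45/32
val(BBRRBBRR) = { 0; 1; 5/4; 11/8 | 45/32; 23/16; 3/2; 2 } — 89/64
val(BBRRBBRRB) = { 0; 1; 5/4; 11/8; 89/64 | 45/32; 23/16; 3/2; 2 } — 179/128
val(BBRRBBRRBR) = { 0; 1; 5/4; 11/8; 89/64 | 179/128; 45/32; 23/16; 3/2; 2 } — 357/256
val(BBRRBBRRBRB) = { 0; 1; 5/4; 11/8; 89/64; 357/256 | 179/128; 45/32; 23/16; 3/2; 2 } — 715/512
val(BBRRBBRRBRBB) = { 0; 1; 5/4; 11/8; 89/64; 357/256; 715/512 | 179/128; 45/32; 23/16; 3/2; 2 } — 1431/1024
val(BBRRBBRRBRBBR) = { 0; 1; 5/4; 11/8; 89/64; 357/256; 715/512 | 1431/1024; 179/128; 45/32; 23/16; 3/2; 2 } — 2861/2048
val(BBRRBBRRBRBBRR) = { 0; 1; 5/4; 11/8; 89/64; 357/256; 715/512 | 2861/2048; 1431/1024; 179/128; 45/32; 23/16; 3/2; 2 } — 5721/4096
val(BBRRBBRRBRBBRRR) = { 0; 1; 5/4; 11/8; 89/64; 357/256; 715/512 | 5721/4096; 2861/2048; 1431/1024; 179/128; 45/32; 23/16; 3/2; 2 } — 11441/8192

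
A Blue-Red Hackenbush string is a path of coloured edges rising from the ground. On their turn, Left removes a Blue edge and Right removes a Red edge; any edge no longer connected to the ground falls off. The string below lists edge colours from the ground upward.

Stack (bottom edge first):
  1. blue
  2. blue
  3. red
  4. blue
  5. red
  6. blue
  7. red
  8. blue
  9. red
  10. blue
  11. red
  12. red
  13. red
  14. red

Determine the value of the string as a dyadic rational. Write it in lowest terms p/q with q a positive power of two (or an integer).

edge 1 of 14 (blue): { 0 | none } → 1
edge 2 of 14 (blue): { 0, 1 | none } → 2
edge 3 of 14 (red): { 0, 1 | 2 } → 3/2
edge 4 of 14 (blue): { 0, 1, 3/2 | 2 } → 7/4
edge 5 of 14 (red): { 0, 1, 3/2 | 7/4, 2 } → 13/8
edge 6 of 14 (blue): { 0, 1, 3/2, 13/8 | 7/4, 2 } → 27/16
edge 7 of 14 (red): { 0, 1, 3/2, 13/8 | 27/16, 7/4, 2 } → 53/32
edge 8 of 14 (blue): { 0, 1, 3/2, 13/8, 53/32 | 27/16, 7/4, 2 } → 107/64
edge 9 of 14 (red): { 0, 1, 3/2, 13/8, 53/32 | 107/64, 27/16, 7/4, 2 } → 213/128
edge 10 of 14 (blue): { 0, 1, 3/2, 13/8, 53/32, 213/128 | 107/64, 27/16, 7/4, 2 } → 427/256
edge 11 of 14 (red): { 0, 1, 3/2, 13/8, 53/32, 213/128 | 427/256, 107/64, 27/16, 7/4, 2 } → 853/512
edge 12 of 14 (red): { 0, 1, 3/2, 13/8, 53/32, 213/128 | 853/512, 427/256, 107/64, 27/16, 7/4, 2 } → 1705/1024
edge 13 of 14 (red): { 0, 1, 3/2, 13/8, 53/32, 213/128 | 1705/1024, 853/512, 427/256, 107/64, 27/16, 7/4, 2 } → 3409/2048
edge 14 of 14 (red): { 0, 1, 3/2, 13/8, 53/32, 213/128 | 3409/2048, 1705/1024, 853/512, 427/256, 107/64, 27/16, 7/4, 2 } → 6817/4096

6817/4096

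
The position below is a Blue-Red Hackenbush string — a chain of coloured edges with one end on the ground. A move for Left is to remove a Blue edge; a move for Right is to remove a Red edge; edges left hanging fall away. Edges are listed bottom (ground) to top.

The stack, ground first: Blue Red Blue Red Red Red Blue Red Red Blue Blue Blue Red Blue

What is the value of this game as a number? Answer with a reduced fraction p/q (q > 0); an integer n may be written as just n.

4411/8192

G_1 [B]  L=[0]  R=[·]  gives 1
G_2 [BR]  L=[0]  R=[1]  gives 1/2
G_3 [BRB]  L=[0; 1/2]  R=[1]  gives 3/4
G_4 [BRBR]  L=[0; 1/2]  R=[3/4; 1]  gives 5/8
G_5 [BRBRR]  L=[0; 1/2]  R=[5/8; 3/4; 1]  gives 9/16
G_6 [BRBRRR]  L=[0; 1/2]  R=[9/16; 5/8; 3/4; 1]  gives 17/32
G_7 [BRBRRRB]  L=[0; 1/2; 17/32]  R=[9/16; 5/8; 3/4; 1]  gives 35/64
G_8 [BRBRRRBR]  L=[0; 1/2; 17/32]  R=[35/64; 9/16; 5/8; 3/4; 1]  gives 69/128
G_9 [BRBRRRBRR]  L=[0; 1/2; 17/32]  R=[69/128; 35/64; 9/16; 5/8; 3/4; 1]  gives 137/256
G_10 [BRBRRRBRRB]  L=[0; 1/2; 17/32; 137/256]  R=[69/128; 35/64; 9/16; 5/8; 3/4; 1]  gives 275/512
G_11 [BRBRRRBRRBB]  L=[0; 1/2; 17/32; 137/256; 275/512]  R=[69/128; 35/64; 9/16; 5/8; 3/4; 1]  gives 551/1024
G_12 [BRBRRRBRRBBB]  L=[0; 1/2; 17/32; 137/256; 275/512; 551/1024]  R=[69/128; 35/64; 9/16; 5/8; 3/4; 1]  gives 1103/2048
G_13 [BRBRRRBRRBBBR]  L=[0; 1/2; 17/32; 137/256; 275/512; 551/1024]  R=[1103/2048; 69/128; 35/64; 9/16; 5/8; 3/4; 1]  gives 2205/4096
G_14 [BRBRRRBRRBBBRB]  L=[0; 1/2; 17/32; 137/256; 275/512; 551/1024; 2205/4096]  R=[1103/2048; 69/128; 35/64; 9/16; 5/8; 3/4; 1]  gives 4411/8192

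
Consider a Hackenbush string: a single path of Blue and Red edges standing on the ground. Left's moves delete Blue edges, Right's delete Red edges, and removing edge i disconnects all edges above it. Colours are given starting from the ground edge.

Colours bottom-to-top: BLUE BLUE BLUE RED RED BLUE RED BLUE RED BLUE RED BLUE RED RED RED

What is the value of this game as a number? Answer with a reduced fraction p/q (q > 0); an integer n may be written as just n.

Build g(s[:k]) for k = 1..15, string s = BLUE BLUE BLUE RED RED BLUE RED BLUE RED BLUE RED BLUE RED RED RED.
step 1: add BLUE to get B; options L={ 0 } R={ none } => 1
step 2: add BLUE to get BB; options L={ 0,1 } R={ none } => 2
step 3: add BLUE to get BBB; options L={ 0,1,2 } R={ none } => 3
step 4: add RED to get BBBR; options L={ 0,1,2 } R={ 3 } => 5/2
step 5: add RED to get BBBRR; options L={ 0,1,2 } R={ 5/2,3 } => 9/4
step 6: add BLUE to get BBBRRB; options L={ 0,1,2,9/4 } R={ 5/2,3 } => 19/8
step 7: add RED to get BBBRRBR; options L={ 0,1,2,9/4 } R={ 19/8,5/2,3 } => 37/16
step 8: add BLUE to get BBBRRBRB; options L={ 0,1,2,9/4,37/16 } R={ 19/8,5/2,3 } => 75/32
step 9: add RED to get BBBRRBRBR; options L={ 0,1,2,9/4,37/16 } R={ 75/32,19/8,5/2,3 } => 149/64
step 10: add BLUE to get BBBRRBRBRB; options L={ 0,1,2,9/4,37/16,149/64 } R={ 75/32,19/8,5/2,3 } => 299/128
step 11: add RED to get BBBRRBRBRBR; options L={ 0,1,2,9/4,37/16,149/64 } R={ 299/128,75/32,19/8,5/2,3 } => 597/256
step 12: add BLUE to get BBBRRBRBRBRB; options L={ 0,1,2,9/4,37/16,149/64,597/256 } R={ 299/128,75/32,19/8,5/2,3 } => 1195/512
step 13: add RED to get BBBRRBRBRBRBR; options L={ 0,1,2,9/4,37/16,149/64,597/256 } R={ 1195/512,299/128,75/32,19/8,5/2,3 } => 2389/1024
step 14: add RED to get BBBRRBRBRBRBRR; options L={ 0,1,2,9/4,37/16,149/64,597/256 } R={ 2389/1024,1195/512,299/128,75/32,19/8,5/2,3 } => 4777/2048
step 15: add RED to get BBBRRBRBRBRBRRR; options L={ 0,1,2,9/4,37/16,149/64,597/256 } R={ 4777/2048,2389/1024,1195/512,299/128,75/32,19/8,5/2,3 } => 9553/4096

9553/4096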